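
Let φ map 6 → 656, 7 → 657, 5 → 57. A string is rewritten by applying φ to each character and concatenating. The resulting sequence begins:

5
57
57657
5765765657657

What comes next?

φ(5765765657657) expands symbol-by-symbol to 57 657 656 57 657 656 57 656 57 657 656 57 657; joining the 13 pieces gives the next term.

5765765657657656576565765765657657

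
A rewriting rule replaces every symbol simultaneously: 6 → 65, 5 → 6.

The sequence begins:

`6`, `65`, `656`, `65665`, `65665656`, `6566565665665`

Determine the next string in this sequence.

φ(6566565665665) expands symbol-by-symbol to 65 6 65 65 6 65 6 65 65 6 65 65 6; joining the 13 pieces gives the next term.

656656566566565665656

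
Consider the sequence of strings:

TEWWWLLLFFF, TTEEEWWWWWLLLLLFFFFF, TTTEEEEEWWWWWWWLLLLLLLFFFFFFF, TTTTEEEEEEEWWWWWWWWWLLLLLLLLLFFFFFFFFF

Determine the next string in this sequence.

TTTTTEEEEEEEEEWWWWWWWWWWWLLLLLLLLLLLFFFFFFFFFFF

Term n consists of n T's, followed by 2n-1 E's, followed by 2n+1 W's, followed by 2n+1 L's, followed by 2n+1 F's (n = 1, 2, …).
At n = 5 the blocks have lengths 5, 9, 11, 11, 11.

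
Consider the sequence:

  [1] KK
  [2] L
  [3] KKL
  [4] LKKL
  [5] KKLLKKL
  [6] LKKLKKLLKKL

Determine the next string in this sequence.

This is a Fibonacci-style word recurrence s(k) = s(k−2)·s(k−1): e.g. KK·L = KKL.
So term 7 is KKLLKKL·LKKLKKLLKKL.

KKLLKKLLKKLKKLLKKL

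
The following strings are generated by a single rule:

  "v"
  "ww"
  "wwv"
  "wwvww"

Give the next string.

wwvwwwwv

This is a Fibonacci-style word recurrence s(k) = s(k−1)·s(k−2): e.g. ww·v = wwv.
The next term joins wwvww and wwv.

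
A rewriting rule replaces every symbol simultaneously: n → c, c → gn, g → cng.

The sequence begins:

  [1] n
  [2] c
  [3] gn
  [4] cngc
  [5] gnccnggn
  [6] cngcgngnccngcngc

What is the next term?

Replace each of the 16 characters of cngcgngnccngcngc in place — gn c cng gn cng c cng c gn gn c cng gn c cng gn — and concatenate.

gnccnggncngccngcgngnccnggnccnggn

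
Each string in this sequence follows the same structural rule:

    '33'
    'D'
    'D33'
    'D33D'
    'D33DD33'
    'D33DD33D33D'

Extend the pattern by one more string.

From term 3 onward, concatenate the last term with the second-to-last: D·33 = D33, D33·D = D33D, …
The next term joins D33DD33D33D and D33DD33.

D33DD33D33DD33DD33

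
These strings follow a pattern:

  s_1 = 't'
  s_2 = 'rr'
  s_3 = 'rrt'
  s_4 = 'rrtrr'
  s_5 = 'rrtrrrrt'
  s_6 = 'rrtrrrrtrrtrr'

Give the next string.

rrtrrrrtrrtrrrrtrrrrt

This is a Fibonacci-style word recurrence s(k) = s(k−1)·s(k−2): e.g. rr·t = rrt.
The next term joins rrtrrrrtrrtrr and rrtrrrrt.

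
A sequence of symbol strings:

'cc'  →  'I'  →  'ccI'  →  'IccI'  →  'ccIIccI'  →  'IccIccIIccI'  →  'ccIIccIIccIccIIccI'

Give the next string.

Each term (from the third on) is the two preceding terms concatenated in order: term 3 = cc·I = ccI.
So term 8 is IccIccIIccI·ccIIccIIccIccIIccI.

IccIccIIccIccIIccIIccIccIIccI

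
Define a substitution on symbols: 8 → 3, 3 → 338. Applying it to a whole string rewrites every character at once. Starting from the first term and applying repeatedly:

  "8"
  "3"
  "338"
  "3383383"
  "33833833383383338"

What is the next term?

Rewriting the 17 symbols of 33833833383383338 one by one yields 338 338 3 338 338 3 338 338 338 3 338 338 3 338 338 338 3; concatenated:

33833833383383338338338333833833383383383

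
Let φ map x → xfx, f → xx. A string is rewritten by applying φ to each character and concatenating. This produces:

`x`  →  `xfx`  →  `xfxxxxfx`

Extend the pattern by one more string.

xfxxxxfxxfxxfxxfxxxxfx

Expanding xfxxxxfx: x→xfx, f→xx, x→xfx, x→xfx, x→xfx, x→xfx, f→xx, x→xfx. Concatenated: xfx xx xfx xfx xfx xfx xx xfx.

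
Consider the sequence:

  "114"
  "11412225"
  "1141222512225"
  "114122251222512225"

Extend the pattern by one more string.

Each term is the previous one with 12225 appended.
So the next term is 114122251222512225·12225.

11412225122251222512225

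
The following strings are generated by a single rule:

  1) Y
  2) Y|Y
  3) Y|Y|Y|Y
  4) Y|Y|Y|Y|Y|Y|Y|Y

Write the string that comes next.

s(k+1) = s(k)·|·s(k) — each term doubles the last with '|' between the halves.
So the next term is two copies of Y|Y|Y|Y|Y|Y|Y|Y with '|' between the halves.

Y|Y|Y|Y|Y|Y|Y|Y|Y|Y|Y|Y|Y|Y|Y|Y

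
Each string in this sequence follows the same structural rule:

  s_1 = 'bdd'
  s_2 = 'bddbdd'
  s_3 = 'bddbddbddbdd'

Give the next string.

bddbddbddbddbddbddbddbdd

Each string is two copies of the previous one concatenated.
One more doubling of bddbddbddbdd gives the answer.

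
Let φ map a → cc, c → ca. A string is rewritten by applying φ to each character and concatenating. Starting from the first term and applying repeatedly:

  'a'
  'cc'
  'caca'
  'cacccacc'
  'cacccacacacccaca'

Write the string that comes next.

Applying the rule to each of the 16 symbols of cacccacacacccaca gives the pieces ca cc ca ca ca cc ca cc ca cc ca ca ca cc ca cc, which concatenate to the answer.

cacccacacacccacccacccacacacccacc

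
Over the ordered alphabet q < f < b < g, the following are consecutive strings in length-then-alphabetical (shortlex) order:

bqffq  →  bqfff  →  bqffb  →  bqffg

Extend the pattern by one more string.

bqfbq

Treat bqffg as a base-4 numeral over the given alphabet and add one, carrying through any trailing g's.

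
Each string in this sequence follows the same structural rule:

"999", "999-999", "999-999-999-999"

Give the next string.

Each string is two copies of the previous one joined by '-'.
One more doubling of 999-999-999-999 gives the answer.

999-999-999-999-999-999-999-999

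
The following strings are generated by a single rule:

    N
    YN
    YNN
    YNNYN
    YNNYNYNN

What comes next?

From term 3 onward, concatenate the last term with the second-to-last: YN·N = YNN, YNN·YN = YNNYN, …
So term 6 is YNNYNYNN·YNNYN.

YNNYNYNNYNNYN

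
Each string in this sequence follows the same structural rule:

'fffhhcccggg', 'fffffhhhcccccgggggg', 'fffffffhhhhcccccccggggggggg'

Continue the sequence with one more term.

Term n consists of 2n+1 f's, followed by n+1 h's, followed by 2n+1 c's, followed by 3n g's (n = 1, 2, …).
For the next term, n = 4, so the run lengths are 9, 5, 9, 12.

fffffffffhhhhhcccccccccgggggggggggg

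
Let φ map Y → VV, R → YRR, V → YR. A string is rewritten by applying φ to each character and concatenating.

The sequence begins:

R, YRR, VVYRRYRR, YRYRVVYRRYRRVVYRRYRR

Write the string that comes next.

Rewriting the 20 symbols of YRYRVVYRRYRRVVYRRYRR one by one yields VV YRR VV YRR YR YR VV YRR YRR VV YRR YRR YR YR VV YRR YRR VV YRR YRR; concatenated:

VVYRRVVYRRYRYRVVYRRYRRVVYRRYRRYRYRVVYRRYRRVVYRRYRR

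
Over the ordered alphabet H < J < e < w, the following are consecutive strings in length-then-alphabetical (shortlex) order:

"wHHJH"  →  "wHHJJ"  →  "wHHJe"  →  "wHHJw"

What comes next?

wHHeH

The successor of wHHJw increments the rightmost position that isn't already w and resets every position after it to H.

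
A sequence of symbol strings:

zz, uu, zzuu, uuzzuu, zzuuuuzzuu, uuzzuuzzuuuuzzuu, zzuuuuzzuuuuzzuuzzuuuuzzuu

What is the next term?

uuzzuuzzuuuuzzuuzzuuuuzzuuuuzzuuzzuuuuzzuu

From term 3 onward, concatenate the second-to-last term with the last: zz·uu = zzuu, uu·zzuu = uuzzuu, …
Continuing: uuzzuuzzuuuuzzuu · zzuuuuzzuuuuzzuuzzuuuuzzuu gives term 8.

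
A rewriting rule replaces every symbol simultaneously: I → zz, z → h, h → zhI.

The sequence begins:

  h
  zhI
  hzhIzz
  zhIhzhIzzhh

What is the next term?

Apply φ to zhIhzhIzzhh symbol by symbol: z→h, h→zhI, I→zz, h→zhI, z→h, h→zhI, I→zz, z→h, z→h, h→zhI, h→zhI; joined: h zhI zz zhI h zhI zz h h zhI zhI.

hzhIzzzhIhzhIzzhhzhIzhI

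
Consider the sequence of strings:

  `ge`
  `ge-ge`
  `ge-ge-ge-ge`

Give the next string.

Each string is two copies of the previous one joined by '-'.
Doubling ge-ge-ge-ge with '-' between the halves:

ge-ge-ge-ge-ge-ge-ge-ge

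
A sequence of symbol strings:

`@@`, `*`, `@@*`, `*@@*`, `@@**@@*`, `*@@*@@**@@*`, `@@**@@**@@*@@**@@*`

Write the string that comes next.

From term 3 onward, concatenate the second-to-last term with the last: @@·* = @@*, *·@@* = *@@*, …
The next term joins *@@*@@**@@* and @@**@@**@@*@@**@@*.

*@@*@@**@@*@@**@@**@@*@@**@@*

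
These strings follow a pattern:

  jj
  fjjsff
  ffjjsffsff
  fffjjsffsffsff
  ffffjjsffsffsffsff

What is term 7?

ffffffjjsffsffsffsffsffsff

Each term wraps the previous one in f on the left and sff on the right.
From ffffjjsffsffsffsff, 2 further steps: ffffjjsffsffsffsff → fffffjjsffsffsffsffsff → (answer).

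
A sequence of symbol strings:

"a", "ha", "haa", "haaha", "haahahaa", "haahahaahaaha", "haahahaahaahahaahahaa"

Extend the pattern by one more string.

This is a Fibonacci-style word recurrence s(k) = s(k−1)·s(k−2): e.g. ha·a = haa.
Continuing: haahahaahaahahaahahaa · haahahaahaaha gives term 8.

haahahaahaahahaahahaahaahahaahaaha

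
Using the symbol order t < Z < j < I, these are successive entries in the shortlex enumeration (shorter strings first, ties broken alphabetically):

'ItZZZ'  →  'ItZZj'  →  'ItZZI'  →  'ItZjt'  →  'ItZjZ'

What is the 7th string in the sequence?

Continuing the enumeration 2 steps past ItZjZ: ItZjZ → ItZjj → (answer).

ItZjI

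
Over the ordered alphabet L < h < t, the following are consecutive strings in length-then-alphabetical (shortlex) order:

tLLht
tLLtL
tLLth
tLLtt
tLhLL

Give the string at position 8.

tLhhL

Advancing 3 positions from tLhLL through tLhLL → tLhLh → tLhLt reaches term 8.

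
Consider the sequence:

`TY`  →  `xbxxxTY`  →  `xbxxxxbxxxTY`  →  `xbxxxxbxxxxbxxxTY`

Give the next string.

xbxxxxbxxxxbxxxxbxxxTY

Each term is the previous one with xbxxx prepended.
One more step from xbxxxxbxxxxbxxxTY gives the answer.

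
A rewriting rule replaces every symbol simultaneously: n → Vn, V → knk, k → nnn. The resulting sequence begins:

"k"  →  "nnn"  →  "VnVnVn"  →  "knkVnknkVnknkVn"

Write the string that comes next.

Replace each of the 15 characters of knkVnknkVnknkVn in place — nnn Vn nnn knk Vn nnn Vn nnn knk Vn nnn Vn nnn knk Vn — and concatenate.

nnnVnnnnknkVnnnnVnnnnknkVnnnnVnnnnknkVn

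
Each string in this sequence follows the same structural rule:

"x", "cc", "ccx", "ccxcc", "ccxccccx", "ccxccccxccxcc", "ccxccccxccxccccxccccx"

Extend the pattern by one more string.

Each term (from the third on) is the previous term followed by the one before it: term 3 = cc·x = ccx.
Continuing: ccxccccxccxccccxccccx · ccxccccxccxcc gives term 8.

ccxccccxccxccccxccccxccxccccxccxcc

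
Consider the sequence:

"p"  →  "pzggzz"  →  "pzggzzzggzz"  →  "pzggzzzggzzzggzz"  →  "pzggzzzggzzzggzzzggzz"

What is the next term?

Every step adds zggzz to the end: s(k+1) = s(k)·zggzz.
So the next term is pzggzzzggzzzggzzzggzz·zggzz.

pzggzzzggzzzggzzzggzzzggzz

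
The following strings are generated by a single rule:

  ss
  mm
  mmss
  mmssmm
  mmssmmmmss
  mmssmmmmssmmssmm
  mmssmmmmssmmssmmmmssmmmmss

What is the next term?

mmssmmmmssmmssmmmmssmmmmssmmssmmmmssmmssmm

Each term (from the third on) is the previous term followed by the one before it: term 3 = mm·ss = mmss.
Continuing: mmssmmmmssmmssmmmmssmmmmss · mmssmmmmssmmssmm gives term 8.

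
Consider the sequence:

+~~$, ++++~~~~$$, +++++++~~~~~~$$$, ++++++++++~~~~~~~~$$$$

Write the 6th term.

++++++++++++++++~~~~~~~~~~~~$$$$$$

Each string has the form +^{3n-2} ~^{2n} $^{n} (n = 1, 2, …).
For term 6, n = 6, so the run lengths are 16, 12, 6.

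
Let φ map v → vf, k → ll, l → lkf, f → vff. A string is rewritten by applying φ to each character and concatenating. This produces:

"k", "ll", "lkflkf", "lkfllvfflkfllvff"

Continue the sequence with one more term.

φ(lkfllvfflkfllvff) expands symbol-by-symbol to lkf ll vff lkf lkf vf vff vff lkf ll vff lkf lkf vf vff vff; joining the 16 pieces gives the next term.

lkfllvfflkflkfvfvffvfflkfllvfflkflkfvfvffvff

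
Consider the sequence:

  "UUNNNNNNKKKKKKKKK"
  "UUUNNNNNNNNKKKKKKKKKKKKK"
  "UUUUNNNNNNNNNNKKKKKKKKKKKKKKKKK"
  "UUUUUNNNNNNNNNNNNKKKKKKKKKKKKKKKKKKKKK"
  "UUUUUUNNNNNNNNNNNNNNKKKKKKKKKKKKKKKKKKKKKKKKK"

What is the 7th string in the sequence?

Term n consists of n U's, followed by 2n+2 N's, followed by 4n+1 K's, where the shown terms are n = 2, 3, 4, 5, 6.
At n = 8 the blocks have lengths 8, 18, 33.

UUUUUUUUNNNNNNNNNNNNNNNNNNKKKKKKKKKKKKKKKKKKKKKKKKKKKKKKKKK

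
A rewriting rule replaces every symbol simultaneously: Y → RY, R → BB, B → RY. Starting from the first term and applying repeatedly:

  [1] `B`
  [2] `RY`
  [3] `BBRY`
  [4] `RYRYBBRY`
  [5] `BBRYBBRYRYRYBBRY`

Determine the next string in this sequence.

RYRYBBRYRYRYBBRYBBRYBBRYRYRYBBRY

Replace each of the 16 characters of BBRYBBRYRYRYBBRY in place — RY RY BB RY RY RY BB RY BB RY BB RY RY RY BB RY — and concatenate.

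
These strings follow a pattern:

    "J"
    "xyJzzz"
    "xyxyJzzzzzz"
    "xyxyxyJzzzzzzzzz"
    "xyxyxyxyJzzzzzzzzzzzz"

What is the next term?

Every step adds xy to the front and zzz to the end of the previous string.
Applying this once more to xyxyxyxyJzzzzzzzzzzzz:

xyxyxyxyxyJzzzzzzzzzzzzzzz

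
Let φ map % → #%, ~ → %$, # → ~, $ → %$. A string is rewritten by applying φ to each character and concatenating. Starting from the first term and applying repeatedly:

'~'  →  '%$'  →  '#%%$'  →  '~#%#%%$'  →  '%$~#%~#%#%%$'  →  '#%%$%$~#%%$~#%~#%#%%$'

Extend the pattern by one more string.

~#%#%%$#%%$%$~#%#%%$%$~#%%$~#%~#%#%%$

φ(#%%$%$~#%%$~#%~#%#%%$) expands symbol-by-symbol to ~ #% #% %$ #% %$ %$ ~ #% #% %$ %$ ~ #% %$ ~ #% ~ #% #% %$; joining the 21 pieces gives the next term.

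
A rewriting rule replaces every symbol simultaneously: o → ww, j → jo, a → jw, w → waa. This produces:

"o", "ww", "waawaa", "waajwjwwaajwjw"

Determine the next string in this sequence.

Rewriting the 14 symbols of waajwjwwaajwjw one by one yields waa jw jw jo waa jo waa waa jw jw jo waa jo waa; concatenated:

waajwjwjowaajowaawaajwjwjowaajowaa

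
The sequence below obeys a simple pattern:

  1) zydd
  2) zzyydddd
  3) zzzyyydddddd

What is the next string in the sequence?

zzzzyyyydddddddd

Each string has the form z^{n} y^{n} d^{2n} (n = 1, 2, …).
Setting n = 4 gives 4, 4, 8 characters in each block.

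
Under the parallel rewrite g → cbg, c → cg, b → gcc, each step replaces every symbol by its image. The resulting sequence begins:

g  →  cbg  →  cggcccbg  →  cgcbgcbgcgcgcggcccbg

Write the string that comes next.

cgcbgcggcccbgcggcccbgcgcbgcgcbgcgcbgcbgcgcgcggcccbg

Applying the rule to each of the 20 symbols of cgcbgcbgcgcgcggcccbg gives the pieces cg cbg cg gcc cbg cg gcc cbg cg cbg cg cbg cg cbg cbg cg cg cg gcc cbg, which concatenate to the answer.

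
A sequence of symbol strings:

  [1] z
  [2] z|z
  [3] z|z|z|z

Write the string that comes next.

Every step duplicates the string with '|' between the halves.
So the next term is two copies of z|z|z|z with '|' between the halves.

z|z|z|z|z|z|z|z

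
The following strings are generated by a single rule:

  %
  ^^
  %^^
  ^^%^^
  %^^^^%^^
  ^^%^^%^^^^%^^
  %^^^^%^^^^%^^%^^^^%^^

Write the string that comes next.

This is a Fibonacci-style word recurrence s(k) = s(k−2)·s(k−1): e.g. %·^^ = %^^.
So term 8 is ^^%^^%^^^^%^^·%^^^^%^^^^%^^%^^^^%^^.

^^%^^%^^^^%^^%^^^^%^^^^%^^%^^^^%^^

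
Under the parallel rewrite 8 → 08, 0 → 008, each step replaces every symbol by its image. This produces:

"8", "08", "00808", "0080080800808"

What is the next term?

0080080800800808008080080080800808

Applying the rule to each of the 13 symbols of 0080080800808 gives the pieces 008 008 08 008 008 08 008 08 008 008 08 008 08, which concatenate to the answer.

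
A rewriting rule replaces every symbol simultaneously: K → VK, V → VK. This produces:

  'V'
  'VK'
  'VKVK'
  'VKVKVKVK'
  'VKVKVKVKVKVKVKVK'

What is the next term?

VKVKVKVKVKVKVKVKVKVKVKVKVKVKVKVK

Replace each of the 16 characters of VKVKVKVKVKVKVKVK in place — VK VK VK VK VK VK VK VK VK VK VK VK VK VK VK VK — and concatenate.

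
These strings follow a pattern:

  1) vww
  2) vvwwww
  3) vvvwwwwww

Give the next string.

vvvvwwwwwwww

Each string has the form v^{n} w^{2n} (n = 1, 2, …).
At n = 4 the blocks have lengths 4, 8.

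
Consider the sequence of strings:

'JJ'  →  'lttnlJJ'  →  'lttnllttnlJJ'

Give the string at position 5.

lttnllttnllttnllttnlJJ

Each term is the previous one with lttnl prepended.
From lttnllttnlJJ, 2 further steps: lttnllttnlJJ → lttnllttnllttnlJJ → (answer).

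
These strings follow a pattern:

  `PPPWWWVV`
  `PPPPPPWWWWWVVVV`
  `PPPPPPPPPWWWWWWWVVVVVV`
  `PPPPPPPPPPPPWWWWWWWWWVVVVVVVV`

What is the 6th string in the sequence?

The n-th term is 3n P's then 2n+1 W's then 2n V's (n = 1, 2, …).
For term 6, n = 6, so the run lengths are 18, 13, 12.

PPPPPPPPPPPPPPPPPPWWWWWWWWWWWWWVVVVVVVVVVVV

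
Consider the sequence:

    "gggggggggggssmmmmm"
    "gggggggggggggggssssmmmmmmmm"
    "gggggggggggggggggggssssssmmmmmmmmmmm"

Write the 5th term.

gggggggggggggggggggggggggggssssssssssmmmmmmmmmmmmmmmmm

Each string has the form g^{4n+3} s^{2n-2} m^{3n-1}, where the shown terms are n = 2, 3, 4.
For term 5, n = 6, so the run lengths are 27, 10, 17.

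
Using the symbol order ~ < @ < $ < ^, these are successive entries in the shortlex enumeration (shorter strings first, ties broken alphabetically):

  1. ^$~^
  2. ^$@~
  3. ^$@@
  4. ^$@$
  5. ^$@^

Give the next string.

The successor of ^$@^ increments the rightmost position that isn't already ^ and resets every position after it to ~.

^$$~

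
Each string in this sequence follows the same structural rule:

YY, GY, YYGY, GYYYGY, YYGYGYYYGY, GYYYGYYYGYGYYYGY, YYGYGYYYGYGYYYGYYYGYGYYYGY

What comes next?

This is a Fibonacci-style word recurrence s(k) = s(k−2)·s(k−1): e.g. YY·GY = YYGY.
Continuing: GYYYGYYYGYGYYYGY · YYGYGYYYGYGYYYGYYYGYGYYYGY gives term 8.

GYYYGYYYGYGYYYGYYYGYGYYYGYGYYYGYYYGYGYYYGY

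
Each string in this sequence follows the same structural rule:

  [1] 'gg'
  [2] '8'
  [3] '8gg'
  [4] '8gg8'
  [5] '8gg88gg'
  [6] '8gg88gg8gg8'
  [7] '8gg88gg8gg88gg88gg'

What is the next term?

Each term (from the third on) is the previous term followed by the one before it: term 3 = 8·gg = 8gg.
The next term joins 8gg88gg8gg88gg88gg and 8gg88gg8gg8.

8gg88gg8gg88gg88gg8gg88gg8gg8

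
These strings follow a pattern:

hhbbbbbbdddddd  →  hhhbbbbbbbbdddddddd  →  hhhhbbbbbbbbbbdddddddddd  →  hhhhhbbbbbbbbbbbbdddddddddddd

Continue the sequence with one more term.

The n-th term is n-1 h's then 2n b's then 2n d's, where the shown terms are n = 3, 4, 5, 6.
At n = 7 the blocks have lengths 6, 14, 14.

hhhhhhbbbbbbbbbbbbbbdddddddddddddd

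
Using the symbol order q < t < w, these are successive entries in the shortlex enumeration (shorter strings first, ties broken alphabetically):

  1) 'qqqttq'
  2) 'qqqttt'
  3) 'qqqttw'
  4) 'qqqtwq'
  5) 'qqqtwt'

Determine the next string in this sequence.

Find the rightmost character of qqqtwt below w, bump it to the next letter, and reset everything to its right to q.

qqqtww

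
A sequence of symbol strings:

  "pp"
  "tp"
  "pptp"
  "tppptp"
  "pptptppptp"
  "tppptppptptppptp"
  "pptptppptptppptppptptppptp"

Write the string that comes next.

tppptppptptppptppptptppptptppptppptptppptp

This is a Fibonacci-style word recurrence s(k) = s(k−2)·s(k−1): e.g. pp·tp = pptp.
The next term joins tppptppptptppptp and pptptppptptppptppptptppptp.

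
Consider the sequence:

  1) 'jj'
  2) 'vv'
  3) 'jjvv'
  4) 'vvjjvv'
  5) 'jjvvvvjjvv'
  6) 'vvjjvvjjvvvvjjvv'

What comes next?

From term 3 onward, concatenate the second-to-last term with the last: jj·vv = jjvv, vv·jjvv = vvjjvv, …
Continuing: jjvvvvjjvv · vvjjvvjjvvvvjjvv gives term 7.

jjvvvvjjvvvvjjvvjjvvvvjjvv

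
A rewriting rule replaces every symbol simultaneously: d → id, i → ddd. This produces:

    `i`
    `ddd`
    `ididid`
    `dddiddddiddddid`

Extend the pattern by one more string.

idididdddididididdddididididdddid

φ(dddiddddiddddid) expands symbol-by-symbol to id id id ddd id id id id ddd id id id id ddd id; joining the 15 pieces gives the next term.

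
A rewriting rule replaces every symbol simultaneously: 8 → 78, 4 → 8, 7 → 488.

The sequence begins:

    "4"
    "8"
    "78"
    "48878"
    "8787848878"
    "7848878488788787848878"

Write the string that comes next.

φ(7848878488788787848878) expands symbol-by-symbol to 488 78 8 78 78 488 78 8 78 78 488 78 78 488 78 488 78 8 78 78 488 78; joining the 22 pieces gives the next term.

48878878784887887878488787848878488788787848878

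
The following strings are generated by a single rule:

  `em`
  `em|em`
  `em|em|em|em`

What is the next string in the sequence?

em|em|em|em|em|em|em|em

Every step duplicates the string with '|' between the halves.
So the next term is two copies of em|em|em|em with '|' between the halves.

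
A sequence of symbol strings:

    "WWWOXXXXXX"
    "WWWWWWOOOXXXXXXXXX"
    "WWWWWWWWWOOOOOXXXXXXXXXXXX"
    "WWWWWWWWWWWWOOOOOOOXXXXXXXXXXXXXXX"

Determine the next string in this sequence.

WWWWWWWWWWWWWWWOOOOOOOOOXXXXXXXXXXXXXXXXXX

Reading off run lengths: W runs 3, 6, 9, 12; O runs 1, 3, 5, 7; X runs 6, 9, 12, 15 — each is linear in n (n = 1, 2, …).
Setting n = 5 gives 15, 9, 18 characters in each block.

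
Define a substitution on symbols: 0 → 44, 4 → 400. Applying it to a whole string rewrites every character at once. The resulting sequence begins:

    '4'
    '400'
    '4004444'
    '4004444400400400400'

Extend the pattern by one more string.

φ(4004444400400400400) expands symbol-by-symbol to 400 44 44 400 400 400 400 400 44 44 400 44 44 400 44 44 400 44 44; joining the 19 pieces gives the next term.

40044444004004004004004444400444440044444004444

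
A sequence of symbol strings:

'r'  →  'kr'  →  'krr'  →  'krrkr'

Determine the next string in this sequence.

krrkrkrr

Each term (from the third on) is the previous term followed by the one before it: term 3 = kr·r = krr.
Continuing: krrkr · krr gives term 5.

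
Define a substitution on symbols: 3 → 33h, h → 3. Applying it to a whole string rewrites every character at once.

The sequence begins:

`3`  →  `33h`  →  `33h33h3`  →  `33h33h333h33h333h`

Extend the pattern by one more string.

Replace each of the 17 characters of 33h33h333h33h333h in place — 33h 33h 3 33h 33h 3 33h 33h 33h 3 33h 33h 3 33h 33h 33h 3 — and concatenate.

33h33h333h33h333h33h33h333h33h333h33h33h3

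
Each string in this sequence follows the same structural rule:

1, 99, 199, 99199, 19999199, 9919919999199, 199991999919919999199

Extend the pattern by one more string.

9919919999199199991999919919999199

From term 3 onward, concatenate the second-to-last term with the last: 1·99 = 199, 99·199 = 99199, …
The next term joins 9919919999199 and 199991999919919999199.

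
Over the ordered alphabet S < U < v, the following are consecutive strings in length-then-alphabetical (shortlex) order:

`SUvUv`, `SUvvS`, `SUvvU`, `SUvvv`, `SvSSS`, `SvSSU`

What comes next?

Treat SvSSU as a base-3 numeral over the given alphabet and add one, carrying through any trailing v's.

SvSSv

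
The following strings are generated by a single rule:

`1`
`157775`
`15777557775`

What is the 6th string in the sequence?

15777557775577755777557775

The strings grow by a fixed suffix 57775 each time.
From 15777557775, 3 further steps: 15777557775 → 1577755777557775 → 157775577755777557775 → (answer).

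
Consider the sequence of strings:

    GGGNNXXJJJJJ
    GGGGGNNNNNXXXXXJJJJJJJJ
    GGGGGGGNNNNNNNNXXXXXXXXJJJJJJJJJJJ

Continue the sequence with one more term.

Term n consists of 2n+1 G's, followed by 3n-1 N's, followed by 3n-1 X's, followed by 3n+2 J's (n = 1, 2, …).
At n = 4 the blocks have lengths 9, 11, 11, 14.

GGGGGGGGGNNNNNNNNNNNXXXXXXXXXXXJJJJJJJJJJJJJJ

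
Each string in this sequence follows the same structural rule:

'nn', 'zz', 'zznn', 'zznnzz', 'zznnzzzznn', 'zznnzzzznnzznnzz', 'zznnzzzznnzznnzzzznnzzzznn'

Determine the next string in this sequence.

zznnzzzznnzznnzzzznnzzzznnzznnzzzznnzznnzz

From term 3 onward, concatenate the last term with the second-to-last: zz·nn = zznn, zznn·zz = zznnzz, …
Continuing: zznnzzzznnzznnzzzznnzzzznn · zznnzzzznnzznnzz gives term 8.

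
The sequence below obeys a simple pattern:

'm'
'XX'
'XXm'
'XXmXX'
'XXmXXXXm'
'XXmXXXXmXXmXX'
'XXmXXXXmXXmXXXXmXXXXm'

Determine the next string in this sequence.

XXmXXXXmXXmXXXXmXXXXmXXmXXXXmXXmXX

From term 3 onward, concatenate the last term with the second-to-last: XX·m = XXm, XXm·XX = XXmXX, …
Continuing: XXmXXXXmXXmXXXXmXXXXm · XXmXXXXmXXmXX gives term 8.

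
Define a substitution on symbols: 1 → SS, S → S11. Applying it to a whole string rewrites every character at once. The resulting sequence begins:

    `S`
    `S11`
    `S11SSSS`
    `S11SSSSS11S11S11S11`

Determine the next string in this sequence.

Rewriting the 19 symbols of S11SSSSS11S11S11S11 one by one yields S11 SS SS S11 S11 S11 S11 S11 SS SS S11 SS SS S11 SS SS S11 SS SS; concatenated:

S11SSSSS11S11S11S11S11SSSSS11SSSSS11SSSSS11SSSS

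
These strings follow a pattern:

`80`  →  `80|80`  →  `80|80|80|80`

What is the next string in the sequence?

Every step duplicates the string with '|' between the halves.
So the next term is two copies of 80|80|80|80 with '|' between the halves.

80|80|80|80|80|80|80|80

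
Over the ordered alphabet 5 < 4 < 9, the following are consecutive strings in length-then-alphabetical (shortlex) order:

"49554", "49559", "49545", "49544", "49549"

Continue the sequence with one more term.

The successor of 49549 increments the rightmost position that isn't already 9 and resets every position after it to 5.

49595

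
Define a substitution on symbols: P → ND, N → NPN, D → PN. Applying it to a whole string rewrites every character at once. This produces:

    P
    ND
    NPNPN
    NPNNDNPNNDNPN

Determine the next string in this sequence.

NPNNDNPNNPNPNNPNNDNPNNPNPNNPNNDNPN

Applying the rule to each of the 13 symbols of NPNNDNPNNDNPN gives the pieces NPN ND NPN NPN PN NPN ND NPN NPN PN NPN ND NPN, which concatenate to the answer.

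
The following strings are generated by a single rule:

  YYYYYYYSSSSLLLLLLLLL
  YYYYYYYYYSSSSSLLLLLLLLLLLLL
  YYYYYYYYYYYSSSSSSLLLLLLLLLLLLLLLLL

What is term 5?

YYYYYYYYYYYYYYYSSSSSSSSLLLLLLLLLLLLLLLLLLLLLLLLL

Reading off run lengths: Y runs 7, 9, 11; S runs 4, 5, 6; L runs 9, 13, 17 — each is linear in n, where the shown terms are n = 2, 3, 4.
At n = 6 the blocks have lengths 15, 8, 25.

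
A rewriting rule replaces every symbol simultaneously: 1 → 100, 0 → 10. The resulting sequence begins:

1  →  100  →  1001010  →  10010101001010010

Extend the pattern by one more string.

Applying the rule to each of the 17 symbols of 10010101001010010 gives the pieces 100 10 10 100 10 100 10 100 10 10 100 10 100 10 10 100 10, which concatenate to the answer.

10010101001010010100101010010100101010010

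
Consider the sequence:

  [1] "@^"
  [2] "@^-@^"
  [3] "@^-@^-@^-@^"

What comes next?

Each string is two copies of the previous one joined by '-'.
Doubling @^-@^-@^-@^ with '-' between the halves:

@^-@^-@^-@^-@^-@^-@^-@^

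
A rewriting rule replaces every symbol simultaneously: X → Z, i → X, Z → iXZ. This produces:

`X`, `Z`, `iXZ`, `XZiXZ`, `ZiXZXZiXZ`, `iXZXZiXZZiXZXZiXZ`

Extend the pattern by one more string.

Replace each of the 17 characters of iXZXZiXZZiXZXZiXZ in place — X Z iXZ Z iXZ X Z iXZ iXZ X Z iXZ Z iXZ X Z iXZ — and concatenate.

XZiXZZiXZXZiXZiXZXZiXZZiXZXZiXZ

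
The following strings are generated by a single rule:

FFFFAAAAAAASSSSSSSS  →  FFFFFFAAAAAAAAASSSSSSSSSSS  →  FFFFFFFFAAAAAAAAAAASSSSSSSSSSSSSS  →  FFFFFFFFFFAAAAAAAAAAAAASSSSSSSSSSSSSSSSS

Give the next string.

Each string has the form F^{2n} A^{2n+3} S^{3n+2}, where the shown terms are n = 2, 3, 4, 5.
For the next term, n = 6, so the run lengths are 12, 15, 20.

FFFFFFFFFFFFAAAAAAAAAAAAAAASSSSSSSSSSSSSSSSSSSS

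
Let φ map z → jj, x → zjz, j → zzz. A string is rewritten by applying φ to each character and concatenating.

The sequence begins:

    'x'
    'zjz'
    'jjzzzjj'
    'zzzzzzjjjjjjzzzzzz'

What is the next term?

jjjjjjjjjjjjzzzzzzzzzzzzzzzzzzjjjjjjjjjjjj

Replace each of the 18 characters of zzzzzzjjjjjjzzzzzz in place — jj jj jj jj jj jj zzz zzz zzz zzz zzz zzz jj jj jj jj jj jj — and concatenate.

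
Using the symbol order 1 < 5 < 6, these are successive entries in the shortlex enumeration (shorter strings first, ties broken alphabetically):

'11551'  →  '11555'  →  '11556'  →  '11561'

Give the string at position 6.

Continuing the enumeration 2 steps past 11561: 11561 → 11565 → (answer).

11566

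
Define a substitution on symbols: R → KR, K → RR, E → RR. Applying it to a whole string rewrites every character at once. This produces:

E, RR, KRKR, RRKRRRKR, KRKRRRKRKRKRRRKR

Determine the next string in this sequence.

Rewriting the 16 symbols of KRKRRRKRKRKRRRKR one by one yields RR KR RR KR KR KR RR KR RR KR RR KR KR KR RR KR; concatenated:

RRKRRRKRKRKRRRKRRRKRRRKRKRKRRRKR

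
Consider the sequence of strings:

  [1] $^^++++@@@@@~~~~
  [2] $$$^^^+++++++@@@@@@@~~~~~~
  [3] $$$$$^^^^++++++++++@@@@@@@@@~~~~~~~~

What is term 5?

$$$$$$$$$^^^^^^++++++++++++++++@@@@@@@@@@@@@~~~~~~~~~~~~

The n-th term is 2n-1 $'s then n+1 ^'s then 3n+1 +'s then 2n+3 @'s then 2n+2 ~'s (n = 1, 2, …).
Setting n = 5 gives 9, 6, 16, 13, 12 characters in each block.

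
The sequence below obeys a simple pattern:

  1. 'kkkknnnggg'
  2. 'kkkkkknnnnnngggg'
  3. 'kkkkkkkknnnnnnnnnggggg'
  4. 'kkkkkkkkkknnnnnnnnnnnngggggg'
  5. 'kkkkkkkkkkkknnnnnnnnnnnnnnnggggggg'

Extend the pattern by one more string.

Term n consists of 2n+2 k's, followed by 3n n's, followed by n+2 g's (n = 1, 2, …).
For the next term, n = 6, so the run lengths are 14, 18, 8.

kkkkkkkkkkkkkknnnnnnnnnnnnnnnnnngggggggg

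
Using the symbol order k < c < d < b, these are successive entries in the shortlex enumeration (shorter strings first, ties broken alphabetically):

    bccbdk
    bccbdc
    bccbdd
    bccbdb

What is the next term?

bccbbk

Treat bccbdb as a base-4 numeral over the given alphabet and add one, carrying through any trailing b's.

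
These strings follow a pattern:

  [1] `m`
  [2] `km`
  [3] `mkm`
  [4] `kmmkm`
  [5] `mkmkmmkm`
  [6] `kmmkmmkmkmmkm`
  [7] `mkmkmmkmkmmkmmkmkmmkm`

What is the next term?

From term 3 onward, concatenate the second-to-last term with the last: m·km = mkm, km·mkm = kmmkm, …
The next term joins kmmkmmkmkmmkm and mkmkmmkmkmmkmmkmkmmkm.

kmmkmmkmkmmkmmkmkmmkmkmmkmmkmkmmkm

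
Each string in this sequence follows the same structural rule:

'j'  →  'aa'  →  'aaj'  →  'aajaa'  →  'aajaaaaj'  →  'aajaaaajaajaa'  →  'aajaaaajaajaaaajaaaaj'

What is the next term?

aajaaaajaajaaaajaaaajaajaaaajaajaa

This is a Fibonacci-style word recurrence s(k) = s(k−1)·s(k−2): e.g. aa·j = aaj.
The next term joins aajaaaajaajaaaajaaaaj and aajaaaajaajaa.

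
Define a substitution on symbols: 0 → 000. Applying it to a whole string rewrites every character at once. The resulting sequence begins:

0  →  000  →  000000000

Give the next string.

000000000000000000000000000

Apply φ to 000000000 symbol by symbol: 0→000, 0→000, 0→000, 0→000, 0→000, 0→000, 0→000, 0→000, 0→000; joined: 000 000 000 000 000 000 000 000 000.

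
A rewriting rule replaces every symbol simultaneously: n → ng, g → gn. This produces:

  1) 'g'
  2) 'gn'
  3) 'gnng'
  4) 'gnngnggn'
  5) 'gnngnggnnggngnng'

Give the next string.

Rewriting the 16 symbols of gnngnggnnggngnng one by one yields gn ng ng gn ng gn gn ng ng gn gn ng gn ng ng gn; concatenated:

gnngnggnnggngnngnggngnnggnngnggn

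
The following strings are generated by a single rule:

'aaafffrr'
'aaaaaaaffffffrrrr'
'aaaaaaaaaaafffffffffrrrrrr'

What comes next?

aaaaaaaaaaaaaaaffffffffffffrrrrrrrr

Term n consists of 4n-1 a's, followed by 3n f's, followed by 2n r's (n = 1, 2, …).
Setting n = 4 gives 15, 12, 8 characters in each block.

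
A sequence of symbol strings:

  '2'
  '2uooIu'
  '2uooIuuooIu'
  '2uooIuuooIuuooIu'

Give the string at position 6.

2uooIuuooIuuooIuuooIuuooIu

Every step adds uooIu to the end: s(k+1) = s(k)·uooIu.
From 2uooIuuooIuuooIu, 2 further steps: 2uooIuuooIuuooIu → 2uooIuuooIuuooIuuooIu → (answer).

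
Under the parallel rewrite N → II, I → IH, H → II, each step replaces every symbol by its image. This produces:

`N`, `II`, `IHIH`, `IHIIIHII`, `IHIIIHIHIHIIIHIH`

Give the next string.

Applying the rule to each of the 16 symbols of IHIIIHIHIHIIIHIH gives the pieces IH II IH IH IH II IH II IH II IH IH IH II IH II, which concatenate to the answer.

IHIIIHIHIHIIIHIIIHIIIHIHIHIIIHII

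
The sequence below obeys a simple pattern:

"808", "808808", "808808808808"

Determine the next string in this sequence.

s(k+1) = s(k)·s(k) — each term doubles the last.
Doubling 808808808808:

808808808808808808808808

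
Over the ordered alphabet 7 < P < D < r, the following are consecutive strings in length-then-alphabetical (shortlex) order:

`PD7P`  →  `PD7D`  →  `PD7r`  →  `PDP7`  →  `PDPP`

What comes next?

Find the rightmost character of PDPP below r, bump it to the next letter, and reset everything to its right to 7.

PDPD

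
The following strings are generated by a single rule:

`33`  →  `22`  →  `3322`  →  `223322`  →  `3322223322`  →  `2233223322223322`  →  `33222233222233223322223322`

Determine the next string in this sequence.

Each term (from the third on) is the two preceding terms concatenated in order: term 3 = 33·22 = 3322.
The next term joins 2233223322223322 and 33222233222233223322223322.

223322332222332233222233222233223322223322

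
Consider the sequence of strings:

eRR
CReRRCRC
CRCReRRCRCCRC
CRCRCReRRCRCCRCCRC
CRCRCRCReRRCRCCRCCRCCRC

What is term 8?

CRCRCRCRCRCRCReRRCRCCRCCRCCRCCRCCRCCRC

s(k+1) = CR·s(k)·CRC, so each term gains CR as a prefix and CRC as a suffix.
From CRCRCRCReRRCRCCRCCRCCRC, 3 further steps: CRCRCRCReRRCRCCRCCRCCRC → CRCRCRCRCReRRCRCCRCCRCCRCCRC → CRCRCRCRCRCReRRCRCCRCCRCCRCCRCCRC → (answer).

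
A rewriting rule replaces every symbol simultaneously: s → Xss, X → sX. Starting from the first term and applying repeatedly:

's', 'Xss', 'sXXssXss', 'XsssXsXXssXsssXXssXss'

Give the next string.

Rewriting the 21 symbols of XsssXsXXssXsssXXssXss one by one yields sX Xss Xss Xss sX Xss sX sX Xss Xss sX Xss Xss Xss sX sX Xss Xss sX Xss Xss; concatenated:

sXXssXssXsssXXsssXsXXssXsssXXssXssXsssXsXXssXsssXXssXss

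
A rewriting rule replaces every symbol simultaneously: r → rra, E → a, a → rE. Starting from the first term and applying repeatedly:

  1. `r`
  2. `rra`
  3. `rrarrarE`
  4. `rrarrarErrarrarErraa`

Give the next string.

Replace each of the 20 characters of rrarrarErrarrarErraa in place — rra rra rE rra rra rE rra a rra rra rE rra rra rE rra a rra rra rE rE — and concatenate.

rrarrarErrarrarErraarrarrarErrarrarErraarrarrarErE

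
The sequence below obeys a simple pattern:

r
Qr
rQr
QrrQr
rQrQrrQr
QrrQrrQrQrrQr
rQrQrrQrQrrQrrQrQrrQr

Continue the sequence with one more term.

From term 3 onward, concatenate the second-to-last term with the last: r·Qr = rQr, Qr·rQr = QrrQr, …
The next term joins QrrQrrQrQrrQr and rQrQrrQrQrrQrrQrQrrQr.

QrrQrrQrQrrQrrQrQrrQrQrrQrrQrQrrQr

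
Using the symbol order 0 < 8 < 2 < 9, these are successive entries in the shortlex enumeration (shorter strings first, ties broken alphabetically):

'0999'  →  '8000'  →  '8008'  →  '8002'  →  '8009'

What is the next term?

8080

Treat 8009 as a base-4 numeral over the given alphabet and add one, carrying through any trailing 9's.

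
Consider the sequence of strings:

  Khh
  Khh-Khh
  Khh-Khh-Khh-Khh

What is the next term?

Khh-Khh-Khh-Khh-Khh-Khh-Khh-Khh

s(k+1) = s(k)·-·s(k) — each term doubles the last with '-' between the halves.
So the next term is two copies of Khh-Khh-Khh-Khh with '-' between the halves.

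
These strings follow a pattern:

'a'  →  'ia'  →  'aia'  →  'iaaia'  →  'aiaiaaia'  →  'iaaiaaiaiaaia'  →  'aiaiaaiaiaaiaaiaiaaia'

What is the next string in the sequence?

iaaiaaiaiaaiaaiaiaaiaiaaiaaiaiaaia

From term 3 onward, concatenate the second-to-last term with the last: a·ia = aia, ia·aia = iaaia, …
So term 8 is iaaiaaiaiaaia·aiaiaaiaiaaiaaiaiaaia.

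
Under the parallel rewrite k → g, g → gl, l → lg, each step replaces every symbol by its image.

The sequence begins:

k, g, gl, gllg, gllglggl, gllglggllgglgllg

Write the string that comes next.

Applying the rule to each of the 16 symbols of gllglggllgglgllg gives the pieces gl lg lg gl lg gl gl lg lg gl gl lg gl lg lg gl, which concatenate to the answer.

gllglggllgglgllglgglgllggllglggl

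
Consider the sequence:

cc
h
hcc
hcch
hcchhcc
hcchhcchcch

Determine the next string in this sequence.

hcchhcchcchhcchhcc

From term 3 onward, concatenate the last term with the second-to-last: h·cc = hcc, hcc·h = hcch, …
Continuing: hcchhcchcch · hcchhcc gives term 7.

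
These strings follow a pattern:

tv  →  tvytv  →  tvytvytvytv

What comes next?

Each string is two copies of the previous one joined by 'y'.
Doubling tvytvytvytv with 'y' between the halves:

tvytvytvytvytvytvytvytv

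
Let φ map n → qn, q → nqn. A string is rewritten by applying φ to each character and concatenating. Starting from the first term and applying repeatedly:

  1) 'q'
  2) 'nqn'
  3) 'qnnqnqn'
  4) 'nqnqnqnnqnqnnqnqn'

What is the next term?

qnnqnqnnqnqnnqnqnqnnqnqnnqnqnqnnqnqnnqnqn

Applying the rule to each of the 17 symbols of nqnqnqnnqnqnnqnqn gives the pieces qn nqn qn nqn qn nqn qn qn nqn qn nqn qn qn nqn qn nqn qn, which concatenate to the answer.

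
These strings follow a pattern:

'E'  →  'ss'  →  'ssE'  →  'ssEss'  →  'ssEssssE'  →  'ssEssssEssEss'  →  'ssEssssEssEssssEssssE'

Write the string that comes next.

Each term (from the third on) is the previous term followed by the one before it: term 3 = ss·E = ssE.
The next term joins ssEssssEssEssssEssssE and ssEssssEssEss.

ssEssssEssEssssEssssEssEssssEssEss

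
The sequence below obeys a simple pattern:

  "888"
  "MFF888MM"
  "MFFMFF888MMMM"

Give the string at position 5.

Each term wraps the previous one in MFF on the left and MM on the right.
From MFFMFF888MMMM, 2 further steps: MFFMFF888MMMM → MFFMFFMFF888MMMMMM → (answer).

MFFMFFMFFMFF888MMMMMMMM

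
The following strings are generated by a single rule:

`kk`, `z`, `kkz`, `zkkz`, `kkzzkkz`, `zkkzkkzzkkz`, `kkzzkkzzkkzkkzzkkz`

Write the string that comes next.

Each term (from the third on) is the two preceding terms concatenated in order: term 3 = kk·z = kkz.
Continuing: zkkzkkzzkkz · kkzzkkzzkkzkkzzkkz gives term 8.

zkkzkkzzkkzkkzzkkzzkkzkkzzkkz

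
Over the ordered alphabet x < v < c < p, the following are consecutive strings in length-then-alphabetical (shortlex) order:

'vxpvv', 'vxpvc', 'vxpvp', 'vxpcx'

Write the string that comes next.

vxpcv

Treat vxpcx as a base-4 numeral over the given alphabet and add one, carrying through any trailing p's.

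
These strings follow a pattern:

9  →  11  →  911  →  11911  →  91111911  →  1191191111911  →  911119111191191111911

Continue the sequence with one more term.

1191191111911911119111191191111911

This is a Fibonacci-style word recurrence s(k) = s(k−2)·s(k−1): e.g. 9·11 = 911.
Continuing: 1191191111911 · 911119111191191111911 gives term 8.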